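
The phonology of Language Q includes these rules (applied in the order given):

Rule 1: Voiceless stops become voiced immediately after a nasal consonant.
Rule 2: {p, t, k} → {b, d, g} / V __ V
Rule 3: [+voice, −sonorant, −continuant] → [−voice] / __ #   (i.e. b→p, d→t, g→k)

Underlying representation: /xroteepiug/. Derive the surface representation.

Rule 1 (post-nasal voicing): no segment meets the environment; /xroteepiug/ is unchanged.
Rule 2 (intervocalic voicing): /t/ is a voiceless stop between vowels /o/ and /e/, so it voices to [d]. /p/ is a voiceless stop between vowels /e/ and /i/, so it voices to [b]. /xroteepiug/ → xrodeebiug.
Rule 3 (final devoicing): /g/ is a voiced stop in word-final position, so it devoices to [k]. /xrodeebiug/ → xrodeebiuk.

xrodeebiuk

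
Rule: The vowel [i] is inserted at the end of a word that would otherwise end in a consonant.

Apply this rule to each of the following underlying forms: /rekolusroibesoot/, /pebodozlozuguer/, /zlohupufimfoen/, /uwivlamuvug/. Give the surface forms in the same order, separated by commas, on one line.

/rekolusroibesoot/: the form ends in the consonant /t/, so [i] is inserted word-finally. → [rekolusroibesooti].
/pebodozlozuguer/: the form ends in the consonant /r/, so [i] is inserted word-finally. → [pebodozlozugueri].
/zlohupufimfoen/: the form ends in the consonant /n/, so [i] is inserted word-finally. → [zlohupufimfoeni].
/uwivlamuvug/: the form ends in the consonant /g/, so [i] is inserted word-finally. → [uwivlamuvugi].

rekolusroibesooti, pebodozlozugueri, zlohupufimfoeni, uwivlamuvugi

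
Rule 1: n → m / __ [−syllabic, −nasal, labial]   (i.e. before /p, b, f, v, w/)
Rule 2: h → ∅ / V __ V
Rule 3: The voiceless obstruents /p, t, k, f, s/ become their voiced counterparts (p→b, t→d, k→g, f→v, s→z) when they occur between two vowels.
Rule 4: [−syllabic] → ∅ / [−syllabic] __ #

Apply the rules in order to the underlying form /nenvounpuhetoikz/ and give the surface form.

nemvoumpuedoik

Rule 1 (nasal place assimilation): /n/ precedes the labial consonant /v/, so it assimilates in place to [m]. /n/ precedes the labial consonant /p/, so it assimilates in place to [m]. /nenvounpuhetoikz/ → nemvoumpuhetoikz.
Rule 2 (intervocalic h-deletion): /h/ occurs between vowels /u/ and /e/, so it deletes. /nemvoumpuhetoikz/ → nemvoumpuetoikz.
Rule 3 (intervocalic voicing): /t/ is a voiceless obstruent between vowels /e/ and /o/, so it voices to [d]. /nemvoumpuetoikz/ → nemvoumpuedoikz.
Rule 4 (final cluster simplification): /z/ is the second consonant of a word-final cluster /kz/, so it deletes. /nemvoumpuedoikz/ → nemvoumpuedoik.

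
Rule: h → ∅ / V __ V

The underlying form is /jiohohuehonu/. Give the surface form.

/h/ occurs between vowels /o/ and /o/, so it deletes.
/h/ occurs between vowels /o/ and /u/, so it deletes.
/h/ occurs between vowels /e/ and /o/, so it deletes.
Surface form: [jiooueonu].

jiooueonu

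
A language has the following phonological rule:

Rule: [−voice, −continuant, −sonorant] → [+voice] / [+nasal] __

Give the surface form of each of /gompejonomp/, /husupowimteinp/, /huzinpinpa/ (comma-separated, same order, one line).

gombejonomb, husupowimdeinb, huzinbinba

/gompejonomp/: /p/ is a voiceless stop immediately after the nasal /m/, so it voices to [b]. /p/ is a voiceless stop immediately after the nasal /m/, so it voices to [b]. → [gombejonomb].
/husupowimteinp/: /t/ is a voiceless stop immediately after the nasal /m/, so it voices to [d]. /p/ is a voiceless stop immediately after the nasal /n/, so it voices to [b]. → [husupowimdeinb].
/huzinpinpa/: /p/ is a voiceless stop immediately after the nasal /n/, so it voices to [b]. /p/ is a voiceless stop immediately after the nasal /n/, so it voices to [b]. → [huzinbinba].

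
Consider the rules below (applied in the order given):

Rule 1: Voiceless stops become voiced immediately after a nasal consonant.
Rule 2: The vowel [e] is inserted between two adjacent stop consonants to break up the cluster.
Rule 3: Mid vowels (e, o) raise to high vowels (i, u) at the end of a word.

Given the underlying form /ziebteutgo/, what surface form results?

Rule 1 (post-nasal voicing): no segment meets the environment; /ziebteutgo/ is unchanged.
Rule 2 (stop-cluster e-epenthesis): /b/ and /t/ form a stop–stop cluster, so [e] is inserted between them. /t/ and /g/ form a stop–stop cluster, so [e] is inserted between them. /ziebteutgo/ → ziebeteutego.
Rule 3 (final vowel raising): /o/ is a mid vowel in word-final position, so it raises to [u]. /ziebeteutego/ → ziebeteutegu.

ziebeteutegu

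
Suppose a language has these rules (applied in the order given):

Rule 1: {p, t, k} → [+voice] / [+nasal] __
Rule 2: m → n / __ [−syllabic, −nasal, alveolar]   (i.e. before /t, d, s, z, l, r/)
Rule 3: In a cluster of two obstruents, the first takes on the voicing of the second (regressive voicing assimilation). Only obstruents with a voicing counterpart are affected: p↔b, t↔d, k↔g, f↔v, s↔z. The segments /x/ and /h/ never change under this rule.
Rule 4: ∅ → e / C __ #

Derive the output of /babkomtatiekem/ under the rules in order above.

bapkondatiekeme

Rule 1 (post-nasal voicing): /t/ is a voiceless stop immediately after the nasal /m/, so it voices to [d]. /babkomtatiekem/ → babkomdatiekem.
Rule 2 (nasal place assimilation): /m/ precedes the alveolar consonant /d/, so it assimilates in place to [n]. /babkomdatiekem/ → babkondatiekem.
Rule 3 (regressive voicing assimilation): /b/ precedes the voiceless obstruent /k/, so it devoices to [p] by assimilation. /babkondatiekem/ → bapkondatiekem.
Rule 4 (final e-epenthesis): the form ends in the consonant /m/, so [e] is inserted word-finally. /bapkondatiekem/ → bapkondatiekeme.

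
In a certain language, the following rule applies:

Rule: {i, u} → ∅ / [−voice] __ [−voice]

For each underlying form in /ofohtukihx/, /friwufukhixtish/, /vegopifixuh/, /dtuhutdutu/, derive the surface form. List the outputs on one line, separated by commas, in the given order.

ofohtkhx, friwufkhxtsh, vegopfxh, dthtdutu

/ofohtukihx/: /u/ is a high vowel flanked by voiceless consonants /t/ and /k/, so it deletes. /i/ is a high vowel flanked by voiceless consonants /k/ and /h/, so it deletes. → [ofohtkhx].
/friwufukhixtish/: /u/ is a high vowel flanked by voiceless consonants /f/ and /k/, so it deletes. /i/ is a high vowel flanked by voiceless consonants /h/ and /x/, so it deletes. /i/ is a high vowel flanked by voiceless consonants /t/ and /s/, so it deletes. → [friwufkhxtsh].
/vegopifixuh/: /i/ is a high vowel flanked by voiceless consonants /p/ and /f/, so it deletes. /i/ is a high vowel flanked by voiceless consonants /f/ and /x/, so it deletes. /u/ is a high vowel flanked by voiceless consonants /x/ and /h/, so it deletes. → [vegopfxh].
/dtuhutdutu/: /u/ is a high vowel flanked by voiceless consonants /t/ and /h/, so it deletes. /u/ is a high vowel flanked by voiceless consonants /h/ and /t/, so it deletes. → [dthtdutu].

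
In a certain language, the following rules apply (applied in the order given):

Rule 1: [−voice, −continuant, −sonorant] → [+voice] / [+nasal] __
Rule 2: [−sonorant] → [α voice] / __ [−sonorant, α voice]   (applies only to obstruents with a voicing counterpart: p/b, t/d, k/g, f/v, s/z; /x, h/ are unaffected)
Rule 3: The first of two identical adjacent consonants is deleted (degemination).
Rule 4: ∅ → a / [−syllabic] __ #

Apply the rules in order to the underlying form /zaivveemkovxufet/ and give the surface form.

Rule 1 (post-nasal voicing): /k/ is a voiceless stop immediately after the nasal /m/, so it voices to [g]. /zaivveemkovxufet/ → zaivveemgovxufet.
Rule 2 (regressive voicing assimilation): /v/ precedes the voiceless obstruent /x/, so it devoices to [f] by assimilation. /zaivveemgovxufet/ → zaivveemgofxufet.
Rule 3 (degemination): /vv/ is a geminate; the first /v/ deletes. /zaivveemgofxufet/ → zaiveemgofxufet.
Rule 4 (final a-epenthesis): the form ends in the consonant /t/, so [a] is inserted word-finally. /zaiveemgofxufet/ → zaiveemgofxufeta.

zaiveemgofxufeta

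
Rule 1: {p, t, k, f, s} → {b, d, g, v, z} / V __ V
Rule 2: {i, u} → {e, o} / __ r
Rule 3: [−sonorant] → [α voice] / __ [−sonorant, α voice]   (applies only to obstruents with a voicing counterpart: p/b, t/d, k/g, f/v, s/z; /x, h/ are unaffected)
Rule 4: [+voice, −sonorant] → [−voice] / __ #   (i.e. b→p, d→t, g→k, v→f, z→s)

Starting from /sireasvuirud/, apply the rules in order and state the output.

sereazvuerut

Rule 1 (intervocalic voicing): no segment meets the environment; /sireasvuirud/ is unchanged.
Rule 2 (pre-rhotic lowering): /i/ is a high vowel immediately before /r/, so it lowers to [e]. /i/ is a high vowel immediately before /r/, so it lowers to [e]. /sireasvuirud/ → sereasvuerud.
Rule 3 (regressive voicing assimilation): /s/ precedes the voiced obstruent /v/, so it voices to [z] by assimilation. /sereasvuerud/ → sereazvuerud.
Rule 4 (final devoicing): /d/ is a voiced obstruent in word-final position, so it devoices to [t]. /sereazvuerud/ → sereazvuerut.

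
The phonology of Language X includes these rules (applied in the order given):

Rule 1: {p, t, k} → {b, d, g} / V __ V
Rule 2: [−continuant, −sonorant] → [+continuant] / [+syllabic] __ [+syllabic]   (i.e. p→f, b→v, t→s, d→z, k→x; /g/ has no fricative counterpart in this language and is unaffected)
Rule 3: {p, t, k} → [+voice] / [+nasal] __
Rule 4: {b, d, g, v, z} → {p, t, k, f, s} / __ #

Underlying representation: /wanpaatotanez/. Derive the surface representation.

Rule 1 (intervocalic voicing): /t/ is a voiceless stop between vowels /a/ and /o/, so it voices to [d]. /t/ is a voiceless stop between vowels /o/ and /a/, so it voices to [d]. /wanpaatotanez/ → wanpaadodanez.
Rule 2 (intervocalic spirantization): /d/ is a stop between vowels /a/ and /o/, so it spirantizes to the fricative [z]. /d/ is a stop between vowels /o/ and /a/, so it spirantizes to the fricative [z]. /wanpaadodanez/ → wanpaazozanez.
Rule 3 (post-nasal voicing): /p/ is a voiceless stop immediately after the nasal /n/, so it voices to [b]. /wanpaazozanez/ → wanbaazozanez.
Rule 4 (final devoicing): /z/ is a voiced obstruent in word-final position, so it devoices to [s]. /wanbaazozanez/ → wanbaazozanes.

wanbaazozanes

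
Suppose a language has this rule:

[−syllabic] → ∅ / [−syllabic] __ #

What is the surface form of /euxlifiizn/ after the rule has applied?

/n/ is the second consonant of a word-final cluster /zn/, so it deletes.
The other instances of /x/, /l/, /f/, /z/ do not occur in the required environment and remain unchanged.
Surface form: [euxlifiiz].

euxlifiiz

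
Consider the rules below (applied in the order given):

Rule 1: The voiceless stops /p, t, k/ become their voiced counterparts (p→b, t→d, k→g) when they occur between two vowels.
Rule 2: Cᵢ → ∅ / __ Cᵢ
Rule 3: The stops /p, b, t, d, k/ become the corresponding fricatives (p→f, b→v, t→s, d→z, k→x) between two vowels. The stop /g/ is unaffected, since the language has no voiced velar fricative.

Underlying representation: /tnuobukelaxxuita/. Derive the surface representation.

tnuovugelaxuiza

Rule 1 (intervocalic voicing): /k/ is a voiceless stop between vowels /u/ and /e/, so it voices to [g]. /t/ is a voiceless stop between vowels /i/ and /a/, so it voices to [d]. /tnuobukelaxxuita/ → tnuobugelaxxuida.
Rule 2 (degemination): /xx/ is a geminate; the first /x/ deletes. /tnuobugelaxxuida/ → tnuobugelaxuida.
Rule 3 (intervocalic spirantization): /b/ is a stop between vowels /o/ and /u/, so it spirantizes to the fricative [v]. /d/ is a stop between vowels /i/ and /a/, so it spirantizes to the fricative [z]. /tnuobugelaxuida/ → tnuovugelaxuiza.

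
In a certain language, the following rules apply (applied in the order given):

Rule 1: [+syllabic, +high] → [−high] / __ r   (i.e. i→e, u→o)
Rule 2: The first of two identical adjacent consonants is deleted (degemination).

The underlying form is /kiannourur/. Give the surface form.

kianooror

Rule 1 (pre-rhotic lowering): /u/ is a high vowel immediately before /r/, so it lowers to [o]. /u/ is a high vowel immediately before /r/, so it lowers to [o]. /kiannourur/ → kiannooror.
Rule 2 (degemination): /nn/ is a geminate; the first /n/ deletes. /kiannooror/ → kianooror.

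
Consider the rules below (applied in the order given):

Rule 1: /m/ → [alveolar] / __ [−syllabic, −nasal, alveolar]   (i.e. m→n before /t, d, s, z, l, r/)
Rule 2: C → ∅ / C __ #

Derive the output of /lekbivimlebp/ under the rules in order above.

lekbivinleb

Rule 1 (nasal place assimilation): /m/ precedes the alveolar consonant /l/, so it assimilates in place to [n]. /lekbivimlebp/ → lekbivinlebp.
Rule 2 (final cluster simplification): /p/ is the second consonant of a word-final cluster /bp/, so it deletes. /lekbivinlebp/ → lekbivinleb.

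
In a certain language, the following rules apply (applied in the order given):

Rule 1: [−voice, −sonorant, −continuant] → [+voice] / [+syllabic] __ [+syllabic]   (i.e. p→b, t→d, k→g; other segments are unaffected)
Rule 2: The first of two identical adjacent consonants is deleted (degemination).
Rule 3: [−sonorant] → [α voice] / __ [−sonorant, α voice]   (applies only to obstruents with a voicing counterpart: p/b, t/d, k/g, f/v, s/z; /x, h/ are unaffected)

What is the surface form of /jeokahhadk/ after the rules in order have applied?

jeogahatk

Rule 1 (intervocalic voicing): /k/ is a voiceless stop between vowels /o/ and /a/, so it voices to [g]. /jeokahhadk/ → jeogahhadk.
Rule 2 (degemination): /hh/ is a geminate; the first /h/ deletes. /jeogahhadk/ → jeogahadk.
Rule 3 (regressive voicing assimilation): /d/ precedes the voiceless obstruent /k/, so it devoices to [t] by assimilation. /jeogahadk/ → jeogahatk.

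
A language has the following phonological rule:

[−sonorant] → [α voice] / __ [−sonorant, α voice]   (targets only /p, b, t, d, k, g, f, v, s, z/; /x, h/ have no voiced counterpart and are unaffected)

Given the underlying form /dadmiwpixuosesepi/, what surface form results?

No segment of /dadmiwpixuosesepi/ meets the structural description of the rule, so the form surfaces unchanged.

dadmiwpixuosesepi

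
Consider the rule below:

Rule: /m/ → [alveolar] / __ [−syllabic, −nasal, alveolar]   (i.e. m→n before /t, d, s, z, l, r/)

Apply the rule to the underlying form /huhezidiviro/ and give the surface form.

huhezidiviro

No segment of /huhezidiviro/ meets the structural description of the rule, so the form surfaces unchanged.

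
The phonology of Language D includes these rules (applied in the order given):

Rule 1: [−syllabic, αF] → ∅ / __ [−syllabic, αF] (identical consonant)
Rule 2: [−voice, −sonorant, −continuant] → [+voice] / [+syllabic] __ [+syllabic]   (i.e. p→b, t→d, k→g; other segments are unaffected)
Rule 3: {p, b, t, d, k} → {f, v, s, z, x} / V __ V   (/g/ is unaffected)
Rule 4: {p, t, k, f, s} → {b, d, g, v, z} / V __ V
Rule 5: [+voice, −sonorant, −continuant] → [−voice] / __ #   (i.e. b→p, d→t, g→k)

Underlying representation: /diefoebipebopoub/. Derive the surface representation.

Rule 1 (degemination): no segment meets the environment; /diefoebipebopoub/ is unchanged.
Rule 2 (intervocalic voicing): /p/ is a voiceless stop between vowels /i/ and /e/, so it voices to [b]. /p/ is a voiceless stop between vowels /o/ and /o/, so it voices to [b]. /diefoebipebopoub/ → diefoebibeboboub.
Rule 3 (intervocalic spirantization): /b/ is a stop between vowels /e/ and /i/, so it spirantizes to the fricative [v]. /b/ is a stop between vowels /i/ and /e/, so it spirantizes to the fricative [v]. /b/ is a stop between vowels /e/ and /o/, so it spirantizes to the fricative [v]. /b/ is a stop between vowels /o/ and /o/, so it spirantizes to the fricative [v]. /diefoebibeboboub/ → diefoevivevovoub.
Rule 4 (intervocalic voicing): /f/ is a voiceless obstruent between vowels /e/ and /o/, so it voices to [v]. /diefoevivevovoub/ → dievoevivevovoub.
Rule 5 (final devoicing): /b/ is a voiced stop in word-final position, so it devoices to [p]. /dievoevivevovoub/ → dievoevivevovoup.

dievoevivevovoup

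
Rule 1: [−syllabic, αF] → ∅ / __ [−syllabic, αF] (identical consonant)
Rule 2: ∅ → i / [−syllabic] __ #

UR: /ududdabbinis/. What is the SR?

ududabinisi

Rule 1 (degemination): /dd/ is a geminate; the first /d/ deletes. /bb/ is a geminate; the first /b/ deletes. /ududdabbinis/ → ududabinis.
Rule 2 (final i-epenthesis): the form ends in the consonant /s/, so [i] is inserted word-finally. /ududabinis/ → ududabinisi.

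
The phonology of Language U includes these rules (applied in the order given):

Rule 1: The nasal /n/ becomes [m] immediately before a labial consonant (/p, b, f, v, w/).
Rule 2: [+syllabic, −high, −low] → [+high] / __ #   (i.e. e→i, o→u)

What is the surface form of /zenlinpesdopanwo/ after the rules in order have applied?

Rule 1 (nasal place assimilation): /n/ precedes the labial consonant /p/, so it assimilates in place to [m]. /n/ precedes the labial consonant /w/, so it assimilates in place to [m]. /zenlinpesdopanwo/ → zenlimpesdopamwo.
Rule 2 (final vowel raising): /o/ is a mid vowel in word-final position, so it raises to [u]. /zenlimpesdopamwo/ → zenlimpesdopamwu.

zenlimpesdopamwu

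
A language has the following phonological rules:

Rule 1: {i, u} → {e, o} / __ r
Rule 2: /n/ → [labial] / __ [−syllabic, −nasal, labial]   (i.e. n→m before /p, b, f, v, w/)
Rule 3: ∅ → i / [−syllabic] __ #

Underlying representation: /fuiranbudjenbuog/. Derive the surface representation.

fuerambudjembuogi

Rule 1 (pre-rhotic lowering): /i/ is a high vowel immediately before /r/, so it lowers to [e]. /fuiranbudjenbuog/ → fueranbudjenbuog.
Rule 2 (nasal place assimilation): /n/ precedes the labial consonant /b/, so it assimilates in place to [m]. /n/ precedes the labial consonant /b/, so it assimilates in place to [m]. /fueranbudjenbuog/ → fuerambudjembuog.
Rule 3 (final i-epenthesis): the form ends in the consonant /g/, so [i] is inserted word-finally. /fuerambudjembuog/ → fuerambudjembuogi.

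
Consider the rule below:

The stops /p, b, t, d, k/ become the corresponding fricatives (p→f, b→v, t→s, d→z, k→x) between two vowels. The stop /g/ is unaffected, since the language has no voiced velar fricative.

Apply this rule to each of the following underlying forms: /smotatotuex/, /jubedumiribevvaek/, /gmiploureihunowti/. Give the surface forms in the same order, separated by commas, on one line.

/smotatotuex/: /t/ is a stop between vowels /o/ and /a/, so it spirantizes to the fricative [s]. /t/ is a stop between vowels /a/ and /o/, so it spirantizes to the fricative [s]. /t/ is a stop between vowels /o/ and /u/, so it spirantizes to the fricative [s]. → [smosasosuex].
/jubedumiribevvaek/: /b/ is a stop between vowels /u/ and /e/, so it spirantizes to the fricative [v]. /d/ is a stop between vowels /e/ and /u/, so it spirantizes to the fricative [z]. /b/ is a stop between vowels /i/ and /e/, so it spirantizes to the fricative [v]. → [juvezumirivevvaek].
/gmiploureihunowti/: the rule's environment is not met; surfaces unchanged as [gmiploureihunowti].

smosasosuex, juvezumirivevvaek, gmiploureihunowti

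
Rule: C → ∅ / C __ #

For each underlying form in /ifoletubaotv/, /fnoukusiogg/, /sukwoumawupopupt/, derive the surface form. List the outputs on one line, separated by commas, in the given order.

ifoletubaot, fnoukusiog, sukwoumawupopup

/ifoletubaotv/: /v/ is the second consonant of a word-final cluster /tv/, so it deletes. → [ifoletubaot].
/fnoukusiogg/: /g/ is the second consonant of a word-final cluster /gg/, so it deletes. → [fnoukusiog].
/sukwoumawupopupt/: /t/ is the second consonant of a word-final cluster /pt/, so it deletes. → [sukwoumawupopup].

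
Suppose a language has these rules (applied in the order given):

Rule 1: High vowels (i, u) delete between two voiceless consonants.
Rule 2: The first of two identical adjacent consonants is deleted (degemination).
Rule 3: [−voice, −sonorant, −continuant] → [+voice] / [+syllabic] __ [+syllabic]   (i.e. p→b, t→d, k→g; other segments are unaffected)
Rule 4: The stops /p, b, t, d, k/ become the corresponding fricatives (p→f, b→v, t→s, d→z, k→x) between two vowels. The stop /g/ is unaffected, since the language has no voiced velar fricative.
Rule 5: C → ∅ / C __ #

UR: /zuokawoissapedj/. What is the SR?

Rule 1 (high vowel syncope): no segment meets the environment; /zuokawoissapedj/ is unchanged.
Rule 2 (degemination): /ss/ is a geminate; the first /s/ deletes. /zuokawoissapedj/ → zuokawoisapedj.
Rule 3 (intervocalic voicing): /k/ is a voiceless stop between vowels /o/ and /a/, so it voices to [g]. /p/ is a voiceless stop between vowels /a/ and /e/, so it voices to [b]. /zuokawoisapedj/ → zuogawoisabedj.
Rule 4 (intervocalic spirantization): /b/ is a stop between vowels /a/ and /e/, so it spirantizes to the fricative [v]. /zuogawoisabedj/ → zuogawoisavedj.
Rule 5 (final cluster simplification): /j/ is the second consonant of a word-final cluster /dj/, so it deletes. /zuogawoisavedj/ → zuogawoisaved.

zuogawoisaved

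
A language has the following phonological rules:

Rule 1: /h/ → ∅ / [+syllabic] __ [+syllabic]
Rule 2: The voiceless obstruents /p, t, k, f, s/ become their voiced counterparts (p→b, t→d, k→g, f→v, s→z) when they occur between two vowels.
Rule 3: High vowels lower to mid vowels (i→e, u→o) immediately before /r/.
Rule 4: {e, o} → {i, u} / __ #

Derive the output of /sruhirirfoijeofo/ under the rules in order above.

sruererfoijeovu

Rule 1 (intervocalic h-deletion): /h/ occurs between vowels /u/ and /i/, so it deletes. /sruhirirfoijeofo/ → sruirirfoijeofo.
Rule 2 (intervocalic voicing): /f/ is a voiceless obstruent between vowels /o/ and /o/, so it voices to [v]. /sruirirfoijeofo/ → sruirirfoijeovo.
Rule 3 (pre-rhotic lowering): /i/ is a high vowel immediately before /r/, so it lowers to [e]. /i/ is a high vowel immediately before /r/, so it lowers to [e]. /sruirirfoijeovo/ → sruererfoijeovo.
Rule 4 (final vowel raising): /o/ is a mid vowel in word-final position, so it raises to [u]. /sruererfoijeovo/ → sruererfoijeovu.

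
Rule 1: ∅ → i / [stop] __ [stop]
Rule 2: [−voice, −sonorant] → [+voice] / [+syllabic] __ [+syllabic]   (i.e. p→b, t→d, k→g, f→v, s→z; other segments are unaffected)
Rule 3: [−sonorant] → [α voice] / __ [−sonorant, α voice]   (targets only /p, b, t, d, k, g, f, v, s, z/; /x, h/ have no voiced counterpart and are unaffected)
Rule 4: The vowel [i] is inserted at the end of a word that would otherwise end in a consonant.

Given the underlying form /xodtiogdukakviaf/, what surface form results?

Rule 1 (stop-cluster i-epenthesis): /d/ and /t/ form a stop–stop cluster, so [i] is inserted between them. /g/ and /d/ form a stop–stop cluster, so [i] is inserted between them. /xodtiogdukakviaf/ → xoditiogidukakviaf.
Rule 2 (intervocalic voicing): /t/ is a voiceless obstruent between vowels /i/ and /i/, so it voices to [d]. /k/ is a voiceless obstruent between vowels /u/ and /a/, so it voices to [g]. /xoditiogidukakviaf/ → xodidiogidugakviaf.
Rule 3 (regressive voicing assimilation): /k/ precedes the voiced obstruent /v/, so it voices to [g] by assimilation. /xodidiogidugakviaf/ → xodidiogidugagviaf.
Rule 4 (final i-epenthesis): the form ends in the consonant /f/, so [i] is inserted word-finally. /xodidiogidugagviaf/ → xodidiogidugagviafi.

xodidiogidugagviafi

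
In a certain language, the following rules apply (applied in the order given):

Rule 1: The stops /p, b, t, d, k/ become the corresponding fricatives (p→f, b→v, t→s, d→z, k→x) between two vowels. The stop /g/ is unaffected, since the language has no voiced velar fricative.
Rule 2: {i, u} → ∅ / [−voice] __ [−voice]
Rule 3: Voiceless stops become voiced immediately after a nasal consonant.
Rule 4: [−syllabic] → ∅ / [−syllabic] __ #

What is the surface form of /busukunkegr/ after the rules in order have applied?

Rule 1 (intervocalic spirantization): /k/ is a stop between vowels /u/ and /u/, so it spirantizes to the fricative [x]. /busukunkegr/ → busuxunkegr.
Rule 2 (high vowel syncope): /u/ is a high vowel flanked by voiceless consonants /s/ and /x/, so it deletes. /busuxunkegr/ → busxunkegr.
Rule 3 (post-nasal voicing): /k/ is a voiceless stop immediately after the nasal /n/, so it voices to [g]. /busxunkegr/ → busxungegr.
Rule 4 (final cluster simplification): /r/ is the second consonant of a word-final cluster /gr/, so it deletes. /busxungegr/ → busxungeg.

busxungeg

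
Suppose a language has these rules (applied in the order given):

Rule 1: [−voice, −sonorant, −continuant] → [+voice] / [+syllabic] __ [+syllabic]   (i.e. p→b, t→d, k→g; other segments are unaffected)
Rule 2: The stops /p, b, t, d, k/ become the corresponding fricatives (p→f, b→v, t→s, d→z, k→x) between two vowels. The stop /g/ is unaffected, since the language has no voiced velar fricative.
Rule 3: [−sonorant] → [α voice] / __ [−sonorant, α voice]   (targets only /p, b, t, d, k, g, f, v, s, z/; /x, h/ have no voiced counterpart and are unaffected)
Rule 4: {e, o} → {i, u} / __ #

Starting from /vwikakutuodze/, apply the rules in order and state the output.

Rule 1 (intervocalic voicing): /k/ is a voiceless stop between vowels /i/ and /a/, so it voices to [g]. /k/ is a voiceless stop between vowels /a/ and /u/, so it voices to [g]. /t/ is a voiceless stop between vowels /u/ and /u/, so it voices to [d]. /vwikakutuodze/ → vwigaguduodze.
Rule 2 (intervocalic spirantization): /d/ is a stop between vowels /u/ and /u/, so it spirantizes to the fricative [z]. /vwigaguduodze/ → vwigaguzuodze.
Rule 3 (regressive voicing assimilation): no segment meets the environment; /vwigaguzuodze/ is unchanged.
Rule 4 (final vowel raising): /e/ is a mid vowel in word-final position, so it raises to [i]. /vwigaguzuodze/ → vwigaguzuodzi.

vwigaguzuodzi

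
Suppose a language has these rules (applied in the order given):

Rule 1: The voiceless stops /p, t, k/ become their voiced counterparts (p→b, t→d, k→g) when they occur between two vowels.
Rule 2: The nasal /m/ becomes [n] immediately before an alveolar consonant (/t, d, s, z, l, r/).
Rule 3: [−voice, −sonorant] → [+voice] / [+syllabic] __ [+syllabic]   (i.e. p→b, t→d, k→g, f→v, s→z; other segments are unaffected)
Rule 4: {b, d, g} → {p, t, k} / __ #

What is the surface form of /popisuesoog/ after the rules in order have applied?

Rule 1 (intervocalic voicing): /p/ is a voiceless stop between vowels /o/ and /i/, so it voices to [b]. /popisuesoog/ → pobisuesoog.
Rule 2 (nasal place assimilation): no segment meets the environment; /pobisuesoog/ is unchanged.
Rule 3 (intervocalic voicing): /s/ is a voiceless obstruent between vowels /i/ and /u/, so it voices to [z]. /s/ is a voiceless obstruent between vowels /e/ and /o/, so it voices to [z]. /pobisuesoog/ → pobizuezoog.
Rule 4 (final devoicing): /g/ is a voiced stop in word-final position, so it devoices to [k]. /pobizuezoog/ → pobizuezook.

pobizuezook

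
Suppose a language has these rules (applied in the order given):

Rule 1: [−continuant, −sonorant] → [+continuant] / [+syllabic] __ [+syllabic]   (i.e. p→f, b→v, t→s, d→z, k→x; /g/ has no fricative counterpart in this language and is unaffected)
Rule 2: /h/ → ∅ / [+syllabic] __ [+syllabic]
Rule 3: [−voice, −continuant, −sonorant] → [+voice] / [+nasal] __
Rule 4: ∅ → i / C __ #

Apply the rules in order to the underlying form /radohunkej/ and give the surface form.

Rule 1 (intervocalic spirantization): /d/ is a stop between vowels /a/ and /o/, so it spirantizes to the fricative [z]. /radohunkej/ → razohunkej.
Rule 2 (intervocalic h-deletion): /h/ occurs between vowels /o/ and /u/, so it deletes. /razohunkej/ → razounkej.
Rule 3 (post-nasal voicing): /k/ is a voiceless stop immediately after the nasal /n/, so it voices to [g]. /razounkej/ → razoungej.
Rule 4 (final i-epenthesis): the form ends in the consonant /j/, so [i] is inserted word-finally. /razoungej/ → razoungeji.

razoungeji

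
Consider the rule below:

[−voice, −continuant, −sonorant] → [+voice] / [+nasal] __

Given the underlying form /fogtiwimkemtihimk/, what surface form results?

/k/ is a voiceless stop immediately after the nasal /m/, so it voices to [g].
/t/ is a voiceless stop immediately after the nasal /m/, so it voices to [d].
/k/ is a voiceless stop immediately after the nasal /m/, so it voices to [g].
The other instance of /t/ does not occur in the required environment and remains unchanged.
Surface form: [fogtiwimgemdihimg].

fogtiwimgemdihimg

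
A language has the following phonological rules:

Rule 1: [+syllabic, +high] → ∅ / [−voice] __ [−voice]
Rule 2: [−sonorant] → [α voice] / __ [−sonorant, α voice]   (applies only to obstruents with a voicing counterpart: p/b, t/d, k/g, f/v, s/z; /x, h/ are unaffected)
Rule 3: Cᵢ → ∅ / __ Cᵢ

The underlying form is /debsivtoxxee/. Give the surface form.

depsiftoxee

Rule 1 (high vowel syncope): no segment meets the environment; /debsivtoxxee/ is unchanged.
Rule 2 (regressive voicing assimilation): /b/ precedes the voiceless obstruent /s/, so it devoices to [p] by assimilation. /v/ precedes the voiceless obstruent /t/, so it devoices to [f] by assimilation. /debsivtoxxee/ → depsiftoxxee.
Rule 3 (degemination): /xx/ is a geminate; the first /x/ deletes. /depsiftoxxee/ → depsiftoxee.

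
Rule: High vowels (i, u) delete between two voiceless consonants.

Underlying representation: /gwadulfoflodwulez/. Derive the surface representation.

gwadulfoflodwulez

No segment of /gwadulfoflodwulez/ meets the structural description of the rule, so the form surfaces unchanged.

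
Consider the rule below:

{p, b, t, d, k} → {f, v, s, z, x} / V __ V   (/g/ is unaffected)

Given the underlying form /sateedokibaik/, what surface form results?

saseezoxivaik

Scanning /sateedokibaik/: /t/ is a stop between vowels /a/ and /e/, so it spirantizes to the fricative [s]; /d/ is a stop between vowels /e/ and /o/, so it spirantizes to the fricative [z]; /k/ is a stop between vowels /o/ and /i/, so it spirantizes to the fricative [x]; /b/ is a stop between vowels /i/ and /a/, so it spirantizes to the fricative [v]; /k/ at position 13 is not in the conditioning environment.
Result: [saseezoxivaik].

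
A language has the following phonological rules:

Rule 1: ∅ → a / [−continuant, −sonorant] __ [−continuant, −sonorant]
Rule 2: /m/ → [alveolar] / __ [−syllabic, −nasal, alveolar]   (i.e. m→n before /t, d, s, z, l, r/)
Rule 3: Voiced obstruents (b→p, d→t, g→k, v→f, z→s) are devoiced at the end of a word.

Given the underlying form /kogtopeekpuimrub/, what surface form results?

kogatopeekapuinrup

Rule 1 (stop-cluster a-epenthesis): /g/ and /t/ form a stop–stop cluster, so [a] is inserted between them. /k/ and /p/ form a stop–stop cluster, so [a] is inserted between them. /kogtopeekpuimrub/ → kogatopeekapuimrub.
Rule 2 (nasal place assimilation): /m/ precedes the alveolar consonant /r/, so it assimilates in place to [n]. /kogatopeekapuimrub/ → kogatopeekapuinrub.
Rule 3 (final devoicing): /b/ is a voiced obstruent in word-final position, so it devoices to [p]. /kogatopeekapuinrub/ → kogatopeekapuinrup.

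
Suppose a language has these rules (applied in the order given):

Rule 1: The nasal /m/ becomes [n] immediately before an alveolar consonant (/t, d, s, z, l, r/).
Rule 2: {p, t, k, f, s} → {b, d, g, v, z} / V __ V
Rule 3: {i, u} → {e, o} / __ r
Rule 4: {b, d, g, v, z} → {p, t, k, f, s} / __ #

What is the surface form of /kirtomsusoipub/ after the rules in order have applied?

Rule 1 (nasal place assimilation): /m/ precedes the alveolar consonant /s/, so it assimilates in place to [n]. /kirtomsusoipub/ → kirtonsusoipub.
Rule 2 (intervocalic voicing): /s/ is a voiceless obstruent between vowels /u/ and /o/, so it voices to [z]. /p/ is a voiceless obstruent between vowels /i/ and /u/, so it voices to [b]. /kirtonsusoipub/ → kirtonsuzoibub.
Rule 3 (pre-rhotic lowering): /i/ is a high vowel immediately before /r/, so it lowers to [e]. /kirtonsuzoibub/ → kertonsuzoibub.
Rule 4 (final devoicing): /b/ is a voiced obstruent in word-final position, so it devoices to [p]. /kertonsuzoibub/ → kertonsuzoibup.

kertonsuzoibup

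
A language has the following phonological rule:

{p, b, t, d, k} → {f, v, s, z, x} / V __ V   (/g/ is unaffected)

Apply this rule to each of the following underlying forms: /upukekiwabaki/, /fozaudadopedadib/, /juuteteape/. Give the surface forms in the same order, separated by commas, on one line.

ufuxexiwavaxi, fozauzazofezazib, juuseseafe

/upukekiwabaki/: /p/ is a stop between vowels /u/ and /u/, so it spirantizes to the fricative [f]. /k/ is a stop between vowels /u/ and /e/, so it spirantizes to the fricative [x]. /k/ is a stop between vowels /e/ and /i/, so it spirantizes to the fricative [x]. /b/ is a stop between vowels /a/ and /a/, so it spirantizes to the fricative [v]. /k/ is a stop between vowels /a/ and /i/, so it spirantizes to the fricative [x]. → [ufuxexiwavaxi].
/fozaudadopedadib/: /d/ is a stop between vowels /u/ and /a/, so it spirantizes to the fricative [z]. /d/ is a stop between vowels /a/ and /o/, so it spirantizes to the fricative [z]. /p/ is a stop between vowels /o/ and /e/, so it spirantizes to the fricative [f]. /d/ is a stop between vowels /e/ and /a/, so it spirantizes to the fricative [z]. /d/ is a stop between vowels /a/ and /i/, so it spirantizes to the fricative [z]. → [fozauzazofezazib].
/juuteteape/: /t/ is a stop between vowels /u/ and /e/, so it spirantizes to the fricative [s]. /t/ is a stop between vowels /e/ and /e/, so it spirantizes to the fricative [s]. /p/ is a stop between vowels /a/ and /e/, so it spirantizes to the fricative [f]. → [juuseseafe].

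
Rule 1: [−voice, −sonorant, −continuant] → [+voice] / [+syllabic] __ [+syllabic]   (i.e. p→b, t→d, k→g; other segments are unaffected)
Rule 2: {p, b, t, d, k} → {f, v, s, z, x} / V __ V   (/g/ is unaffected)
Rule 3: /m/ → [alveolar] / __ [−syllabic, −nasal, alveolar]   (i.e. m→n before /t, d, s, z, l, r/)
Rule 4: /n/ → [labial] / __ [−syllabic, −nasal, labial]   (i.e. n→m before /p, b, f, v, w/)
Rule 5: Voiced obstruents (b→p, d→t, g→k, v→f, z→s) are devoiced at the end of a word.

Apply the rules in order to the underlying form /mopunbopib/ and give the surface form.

Rule 1 (intervocalic voicing): /p/ is a voiceless stop between vowels /o/ and /u/, so it voices to [b]. /p/ is a voiceless stop between vowels /o/ and /i/, so it voices to [b]. /mopunbopib/ → mobunbobib.
Rule 2 (intervocalic spirantization): /b/ is a stop between vowels /o/ and /u/, so it spirantizes to the fricative [v]. /b/ is a stop between vowels /o/ and /i/, so it spirantizes to the fricative [v]. /mobunbobib/ → movunbovib.
Rule 3 (nasal place assimilation): no segment meets the environment; /movunbovib/ is unchanged.
Rule 4 (nasal place assimilation): /n/ precedes the labial consonant /b/, so it assimilates in place to [m]. /movunbovib/ → movumbovib.
Rule 5 (final devoicing): /b/ is a voiced obstruent in word-final position, so it devoices to [p]. /movumbovib/ → movumbovip.

movumbovip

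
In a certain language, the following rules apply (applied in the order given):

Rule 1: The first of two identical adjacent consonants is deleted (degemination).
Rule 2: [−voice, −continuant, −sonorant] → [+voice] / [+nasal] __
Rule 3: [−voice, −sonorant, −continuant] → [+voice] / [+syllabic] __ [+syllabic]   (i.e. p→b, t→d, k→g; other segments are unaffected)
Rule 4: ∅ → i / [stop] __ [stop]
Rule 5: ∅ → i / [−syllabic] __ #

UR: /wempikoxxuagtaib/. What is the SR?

wembigoxuagitaibi

Rule 1 (degemination): /xx/ is a geminate; the first /x/ deletes. /wempikoxxuagtaib/ → wempikoxuagtaib.
Rule 2 (post-nasal voicing): /p/ is a voiceless stop immediately after the nasal /m/, so it voices to [b]. /wempikoxuagtaib/ → wembikoxuagtaib.
Rule 3 (intervocalic voicing): /k/ is a voiceless stop between vowels /i/ and /o/, so it voices to [g]. /wembikoxuagtaib/ → wembigoxuagtaib.
Rule 4 (stop-cluster i-epenthesis): /g/ and /t/ form a stop–stop cluster, so [i] is inserted between them. /wembigoxuagtaib/ → wembigoxuagitaib.
Rule 5 (final i-epenthesis): the form ends in the consonant /b/, so [i] is inserted word-finally. /wembigoxuagitaib/ → wembigoxuagitaibi.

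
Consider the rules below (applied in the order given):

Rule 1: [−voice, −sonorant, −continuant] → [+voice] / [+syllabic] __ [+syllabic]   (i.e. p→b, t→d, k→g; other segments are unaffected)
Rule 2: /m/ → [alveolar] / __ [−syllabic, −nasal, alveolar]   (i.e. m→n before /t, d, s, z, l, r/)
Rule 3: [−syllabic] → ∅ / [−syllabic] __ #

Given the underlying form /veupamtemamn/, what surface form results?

Rule 1 (intervocalic voicing): /p/ is a voiceless stop between vowels /u/ and /a/, so it voices to [b]. /veupamtemamn/ → veubamtemamn.
Rule 2 (nasal place assimilation): /m/ precedes the alveolar consonant /t/, so it assimilates in place to [n]. /veubamtemamn/ → veubantemamn.
Rule 3 (final cluster simplification): /n/ is the second consonant of a word-final cluster /mn/, so it deletes. /veubantemamn/ → veubantemam.

veubantemam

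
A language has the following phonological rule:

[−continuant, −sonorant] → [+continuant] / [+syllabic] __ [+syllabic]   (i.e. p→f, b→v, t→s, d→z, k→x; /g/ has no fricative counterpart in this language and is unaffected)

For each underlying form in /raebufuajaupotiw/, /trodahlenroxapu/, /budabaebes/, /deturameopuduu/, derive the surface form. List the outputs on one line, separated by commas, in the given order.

raevufuajaufosiw, trozahlenroxafu, buzavaeves, desurameofuzuu

/raebufuajaupotiw/: /b/ is a stop between vowels /e/ and /u/, so it spirantizes to the fricative [v]. /p/ is a stop between vowels /u/ and /o/, so it spirantizes to the fricative [f]. /t/ is a stop between vowels /o/ and /i/, so it spirantizes to the fricative [s]. → [raevufuajaufosiw].
/trodahlenroxapu/: /d/ is a stop between vowels /o/ and /a/, so it spirantizes to the fricative [z]. /p/ is a stop between vowels /a/ and /u/, so it spirantizes to the fricative [f]. → [trozahlenroxafu].
/budabaebes/: /d/ is a stop between vowels /u/ and /a/, so it spirantizes to the fricative [z]. /b/ is a stop between vowels /a/ and /a/, so it spirantizes to the fricative [v]. /b/ is a stop between vowels /e/ and /e/, so it spirantizes to the fricative [v]. → [buzavaeves].
/deturameopuduu/: /t/ is a stop between vowels /e/ and /u/, so it spirantizes to the fricative [s]. /p/ is a stop between vowels /o/ and /u/, so it spirantizes to the fricative [f]. /d/ is a stop between vowels /u/ and /u/, so it spirantizes to the fricative [z]. → [desurameofuzuu].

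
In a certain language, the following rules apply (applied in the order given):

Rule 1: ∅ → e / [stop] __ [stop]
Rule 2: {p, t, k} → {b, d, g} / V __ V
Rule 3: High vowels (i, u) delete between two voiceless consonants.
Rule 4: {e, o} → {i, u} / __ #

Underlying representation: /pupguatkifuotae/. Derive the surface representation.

Rule 1 (stop-cluster e-epenthesis): /p/ and /g/ form a stop–stop cluster, so [e] is inserted between them. /t/ and /k/ form a stop–stop cluster, so [e] is inserted between them. /pupguatkifuotae/ → pupeguatekifuotae.
Rule 2 (intervocalic voicing): /p/ is a voiceless stop between vowels /u/ and /e/, so it voices to [b]. /t/ is a voiceless stop between vowels /a/ and /e/, so it voices to [d]. /k/ is a voiceless stop between vowels /e/ and /i/, so it voices to [g]. /t/ is a voiceless stop between vowels /o/ and /a/, so it voices to [d]. /pupeguatekifuotae/ → pubeguadegifuodae.
Rule 3 (high vowel syncope): no segment meets the environment; /pubeguadegifuodae/ is unchanged.
Rule 4 (final vowel raising): /e/ is a mid vowel in word-final position, so it raises to [i]. /pubeguadegifuodae/ → pubeguadegifuodai.

pubeguadegifuodai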